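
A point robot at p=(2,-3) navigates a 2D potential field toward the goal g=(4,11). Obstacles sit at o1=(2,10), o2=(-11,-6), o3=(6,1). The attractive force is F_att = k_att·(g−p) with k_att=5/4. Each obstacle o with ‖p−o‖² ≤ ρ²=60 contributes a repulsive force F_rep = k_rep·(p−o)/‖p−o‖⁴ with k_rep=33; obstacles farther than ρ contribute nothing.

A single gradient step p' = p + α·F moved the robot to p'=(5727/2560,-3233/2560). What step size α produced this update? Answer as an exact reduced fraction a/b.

α = 1/10

F_att = 5/4·(g−p) = 5/4·(2,14) = (2.5000,17.5000)
o1: d²=169 > ρ²=60 → inactive
o2: d²=178 > ρ²=60 → inactive
o3: d²=32 ≤ ρ²=60; F_rep = 33·(-4,-4)/32² = (-0.1289,-0.1289)
F = F_att + ΣF_rep = (2.3711,17.3711)
Δp = p'−p = (0.2371,1.7371); α = Δx/Fx = (607/2560) / (607/256) = 1/10
check: Δy/Fy = (4447/2560) / (4447/256) = 1/10 ✓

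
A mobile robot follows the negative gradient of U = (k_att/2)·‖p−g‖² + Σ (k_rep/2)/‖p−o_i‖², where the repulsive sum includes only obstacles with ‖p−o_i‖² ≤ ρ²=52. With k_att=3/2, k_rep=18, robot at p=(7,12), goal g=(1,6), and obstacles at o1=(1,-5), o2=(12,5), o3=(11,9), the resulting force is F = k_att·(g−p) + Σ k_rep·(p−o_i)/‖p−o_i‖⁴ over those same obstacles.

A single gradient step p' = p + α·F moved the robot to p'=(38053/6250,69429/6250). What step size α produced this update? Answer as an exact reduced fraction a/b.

F_att = 3/2·(g−p) = 3/2·(-6,-6) = (-9.0000,-9.0000)
o1: d²=325 > ρ²=52 → inactive
o2: d²=74 > ρ²=52 → inactive
o3: d²=25 ≤ ρ²=52; F_rep = 18·(-4,3)/25² = (-0.1152,0.0864)
F = F_att + ΣF_rep = (-9.1152,-8.9136)
Δp = p'−p = (-0.9115,-0.8914); α = Δx/Fx = (-5697/6250) / (-5697/625) = 1/10
check: Δy/Fy = (-5571/6250) / (-5571/625) = 1/10 ✓

α = 1/10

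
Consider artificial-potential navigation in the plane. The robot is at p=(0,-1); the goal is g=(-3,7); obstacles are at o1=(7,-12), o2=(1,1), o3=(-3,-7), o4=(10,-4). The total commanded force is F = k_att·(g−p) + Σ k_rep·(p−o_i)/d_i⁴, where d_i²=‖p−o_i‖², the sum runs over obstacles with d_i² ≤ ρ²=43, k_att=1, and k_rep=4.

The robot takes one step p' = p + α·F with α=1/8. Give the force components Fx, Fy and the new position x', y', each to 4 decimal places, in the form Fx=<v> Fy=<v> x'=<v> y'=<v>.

F_att = 1·(g−p) = 1·(-3,8) = (-3.0000,8.0000)
o1: d²=170 > ρ²=43 → inactive
o2: d²=5 ≤ ρ²=43; F_rep = 4·(-1,-2)/5² = (-0.1600,-0.3200)
o3: d²=45 > ρ²=43 → inactive
o4: d²=109 > ρ²=43 → inactive
F = F_att + ΣF_rep = (-3.1600,7.6800)
p' = p + 1/8·F = (-0.3950,-0.0400)

Fx=-3.1600 Fy=7.6800 x'=-0.3950 y'=-0.0400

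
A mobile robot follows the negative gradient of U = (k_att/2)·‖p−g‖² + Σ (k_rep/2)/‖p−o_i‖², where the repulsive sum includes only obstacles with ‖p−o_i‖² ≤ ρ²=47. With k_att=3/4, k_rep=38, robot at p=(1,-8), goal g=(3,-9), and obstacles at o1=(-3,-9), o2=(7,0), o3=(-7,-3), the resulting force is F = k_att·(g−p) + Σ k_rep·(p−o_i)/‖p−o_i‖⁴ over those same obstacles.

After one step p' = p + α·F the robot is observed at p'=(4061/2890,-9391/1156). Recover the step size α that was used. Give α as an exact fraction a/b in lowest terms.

α = 1/5

F_att = 3/4·(g−p) = 3/4·(2,-1) = (1.5000,-0.7500)
o1: d²=17 ≤ ρ²=47; F_rep = 38·(4,1)/17² = (0.5260,0.1315)
o2: d²=100 > ρ²=47 → inactive
o3: d²=89 > ρ²=47 → inactive
F = F_att + ΣF_rep = (2.0260,-0.6185)
Δp = p'−p = (0.4052,-0.1237); α = Δx/Fx = (1171/2890) / (1171/578) = 1/5
check: Δy/Fy = (-143/1156) / (-715/1156) = 1/5 ✓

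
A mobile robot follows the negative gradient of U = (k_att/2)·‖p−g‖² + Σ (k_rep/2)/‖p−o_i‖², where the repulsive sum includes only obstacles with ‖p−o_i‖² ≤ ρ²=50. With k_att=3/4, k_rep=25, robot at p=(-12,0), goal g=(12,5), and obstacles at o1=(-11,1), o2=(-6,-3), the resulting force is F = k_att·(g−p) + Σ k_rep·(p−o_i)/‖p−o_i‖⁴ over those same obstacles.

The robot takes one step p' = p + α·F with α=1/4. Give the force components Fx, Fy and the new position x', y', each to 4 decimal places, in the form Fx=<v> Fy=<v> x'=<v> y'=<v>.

F_att = 3/4·(g−p) = 3/4·(24,5) = (18.0000,3.7500)
o1: d²=2 ≤ ρ²=50; F_rep = 25·(-1,-1)/2² = (-6.2500,-6.2500)
o2: d²=45 ≤ ρ²=50; F_rep = 25·(-6,3)/45² = (-0.0741,0.0370)
F = F_att + ΣF_rep = (11.6759,-2.4630)
p' = p + 1/4·F = (-9.0810,-0.6157)

Fx=11.6759 Fy=-2.4630 x'=-9.0810 y'=-0.6157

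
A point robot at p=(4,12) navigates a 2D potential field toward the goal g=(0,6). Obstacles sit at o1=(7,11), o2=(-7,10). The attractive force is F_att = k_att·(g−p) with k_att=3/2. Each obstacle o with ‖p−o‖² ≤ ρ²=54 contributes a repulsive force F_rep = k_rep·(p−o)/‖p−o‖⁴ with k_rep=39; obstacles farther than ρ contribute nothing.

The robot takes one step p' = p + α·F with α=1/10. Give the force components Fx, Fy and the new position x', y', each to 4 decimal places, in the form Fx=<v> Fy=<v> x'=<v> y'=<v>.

Fx=-7.1700 Fy=-8.6100 x'=3.2830 y'=11.1390

F_att = 3/2·(g−p) = 3/2·(-4,-6) = (-6.0000,-9.0000)
o1: d²=10 ≤ ρ²=54; F_rep = 39·(-3,1)/10² = (-1.1700,0.3900)
o2: d²=125 > ρ²=54 → inactive
F = F_att + ΣF_rep = (-7.1700,-8.6100)
p' = p + 1/10·F = (3.2830,11.1390)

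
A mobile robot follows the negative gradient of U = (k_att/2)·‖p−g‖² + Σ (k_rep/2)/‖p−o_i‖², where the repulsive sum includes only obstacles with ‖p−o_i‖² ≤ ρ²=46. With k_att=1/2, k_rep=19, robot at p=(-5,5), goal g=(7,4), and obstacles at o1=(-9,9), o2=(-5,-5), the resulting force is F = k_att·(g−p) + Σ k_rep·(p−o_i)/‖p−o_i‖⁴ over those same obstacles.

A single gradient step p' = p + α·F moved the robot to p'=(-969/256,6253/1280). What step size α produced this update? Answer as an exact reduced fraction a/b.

α = 1/5

F_att = 1/2·(g−p) = 1/2·(12,-1) = (6.0000,-0.5000)
o1: d²=32 ≤ ρ²=46; F_rep = 19·(4,-4)/32² = (0.0742,-0.0742)
o2: d²=100 > ρ²=46 → inactive
F = F_att + ΣF_rep = (6.0742,-0.5742)
Δp = p'−p = (1.2148,-0.1148); α = Δx/Fx = (311/256) / (1555/256) = 1/5
check: Δy/Fy = (-147/1280) / (-147/256) = 1/5 ✓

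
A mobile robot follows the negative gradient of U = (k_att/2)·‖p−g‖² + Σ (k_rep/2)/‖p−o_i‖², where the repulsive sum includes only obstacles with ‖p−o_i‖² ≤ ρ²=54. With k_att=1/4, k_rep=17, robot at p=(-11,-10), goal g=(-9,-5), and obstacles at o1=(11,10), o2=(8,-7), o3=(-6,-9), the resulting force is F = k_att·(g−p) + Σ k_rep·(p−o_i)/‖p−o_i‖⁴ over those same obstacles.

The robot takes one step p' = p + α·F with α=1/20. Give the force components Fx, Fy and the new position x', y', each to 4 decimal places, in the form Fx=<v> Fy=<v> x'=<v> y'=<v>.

F_att = 1/4·(g−p) = 1/4·(2,5) = (0.5000,1.2500)
o1: d²=884 > ρ²=54 → inactive
o2: d²=370 > ρ²=54 → inactive
o3: d²=26 ≤ ρ²=54; F_rep = 17·(-5,-1)/26² = (-0.1257,-0.0251)
F = F_att + ΣF_rep = (0.3743,1.2249)
p' = p + 1/20·F = (-10.9813,-9.9388)

Fx=0.3743 Fy=1.2249 x'=-10.9813 y'=-9.9388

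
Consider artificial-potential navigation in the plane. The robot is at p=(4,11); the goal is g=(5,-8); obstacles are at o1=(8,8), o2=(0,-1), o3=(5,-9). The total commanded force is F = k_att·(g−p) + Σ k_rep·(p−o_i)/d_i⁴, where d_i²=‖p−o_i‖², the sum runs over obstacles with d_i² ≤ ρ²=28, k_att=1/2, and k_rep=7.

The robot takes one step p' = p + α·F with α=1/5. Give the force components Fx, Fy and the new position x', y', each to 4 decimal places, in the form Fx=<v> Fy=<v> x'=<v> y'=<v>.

Fx=0.4552 Fy=-9.4664 x'=4.0910 y'=9.1067

F_att = 1/2·(g−p) = 1/2·(1,-19) = (0.5000,-9.5000)
o1: d²=25 ≤ ρ²=28; F_rep = 7·(-4,3)/25² = (-0.0448,0.0336)
o2: d²=160 > ρ²=28 → inactive
o3: d²=401 > ρ²=28 → inactive
F = F_att + ΣF_rep = (0.4552,-9.4664)
p' = p + 1/5·F = (4.0910,9.1067)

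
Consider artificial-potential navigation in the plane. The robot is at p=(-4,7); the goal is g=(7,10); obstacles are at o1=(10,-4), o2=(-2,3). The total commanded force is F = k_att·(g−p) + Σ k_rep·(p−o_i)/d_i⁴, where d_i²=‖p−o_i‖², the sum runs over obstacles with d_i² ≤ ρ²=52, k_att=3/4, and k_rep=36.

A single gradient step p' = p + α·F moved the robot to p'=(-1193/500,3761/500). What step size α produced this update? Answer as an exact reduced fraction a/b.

F_att = 3/4·(g−p) = 3/4·(11,3) = (8.2500,2.2500)
o1: d²=317 > ρ²=52 → inactive
o2: d²=20 ≤ ρ²=52; F_rep = 36·(-2,4)/20² = (-0.1800,0.3600)
F = F_att + ΣF_rep = (8.0700,2.6100)
Δp = p'−p = (1.6140,0.5220); α = Δx/Fx = (807/500) / (807/100) = 1/5
check: Δy/Fy = (261/500) / (261/100) = 1/5 ✓

α = 1/5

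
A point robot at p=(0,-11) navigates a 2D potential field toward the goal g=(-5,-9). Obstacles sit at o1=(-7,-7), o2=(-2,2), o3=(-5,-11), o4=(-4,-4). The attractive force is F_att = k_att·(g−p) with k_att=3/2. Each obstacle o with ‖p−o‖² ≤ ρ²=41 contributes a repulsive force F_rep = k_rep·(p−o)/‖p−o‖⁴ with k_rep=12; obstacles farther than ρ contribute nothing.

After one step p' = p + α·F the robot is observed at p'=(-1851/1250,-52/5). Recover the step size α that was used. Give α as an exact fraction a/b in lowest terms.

α = 1/5

F_att = 3/2·(g−p) = 3/2·(-5,2) = (-7.5000,3.0000)
o1: d²=65 > ρ²=41 → inactive
o2: d²=173 > ρ²=41 → inactive
o3: d²=25 ≤ ρ²=41; F_rep = 12·(5,0)/25² = (0.0960,0.0000)
o4: d²=65 > ρ²=41 → inactive
F = F_att + ΣF_rep = (-7.4040,3.0000)
Δp = p'−p = (-1.4808,0.6000); α = Δx/Fx = (-1851/1250) / (-1851/250) = 1/5
check: Δy/Fy = (3/5) / (3) = 1/5 ✓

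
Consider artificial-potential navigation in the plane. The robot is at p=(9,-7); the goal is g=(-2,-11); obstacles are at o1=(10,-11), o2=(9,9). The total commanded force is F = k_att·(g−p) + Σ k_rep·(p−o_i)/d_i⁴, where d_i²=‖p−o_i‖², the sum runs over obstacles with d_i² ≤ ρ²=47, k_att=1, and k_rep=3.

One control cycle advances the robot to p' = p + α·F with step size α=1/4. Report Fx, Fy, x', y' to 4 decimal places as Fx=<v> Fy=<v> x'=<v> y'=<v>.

F_att = 1·(g−p) = 1·(-11,-4) = (-11.0000,-4.0000)
o1: d²=17 ≤ ρ²=47; F_rep = 3·(-1,4)/17² = (-0.0104,0.0415)
o2: d²=256 > ρ²=47 → inactive
F = F_att + ΣF_rep = (-11.0104,-3.9585)
p' = p + 1/4·F = (6.2474,-7.9896)

Fx=-11.0104 Fy=-3.9585 x'=6.2474 y'=-7.9896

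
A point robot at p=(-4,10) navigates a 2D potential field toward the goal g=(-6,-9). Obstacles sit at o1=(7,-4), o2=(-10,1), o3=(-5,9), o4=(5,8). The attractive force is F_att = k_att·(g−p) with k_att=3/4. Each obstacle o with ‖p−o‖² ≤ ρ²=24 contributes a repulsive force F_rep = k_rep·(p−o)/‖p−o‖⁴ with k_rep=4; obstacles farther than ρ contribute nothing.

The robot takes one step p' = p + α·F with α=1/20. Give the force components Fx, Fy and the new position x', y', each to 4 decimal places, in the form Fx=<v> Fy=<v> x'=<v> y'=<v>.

Fx=-0.5000 Fy=-13.2500 x'=-4.0250 y'=9.3375

F_att = 3/4·(g−p) = 3/4·(-2,-19) = (-1.5000,-14.2500)
o1: d²=317 > ρ²=24 → inactive
o2: d²=117 > ρ²=24 → inactive
o3: d²=2 ≤ ρ²=24; F_rep = 4·(1,1)/2² = (1.0000,1.0000)
o4: d²=85 > ρ²=24 → inactive
F = F_att + ΣF_rep = (-0.5000,-13.2500)
p' = p + 1/20·F = (-4.0250,9.3375)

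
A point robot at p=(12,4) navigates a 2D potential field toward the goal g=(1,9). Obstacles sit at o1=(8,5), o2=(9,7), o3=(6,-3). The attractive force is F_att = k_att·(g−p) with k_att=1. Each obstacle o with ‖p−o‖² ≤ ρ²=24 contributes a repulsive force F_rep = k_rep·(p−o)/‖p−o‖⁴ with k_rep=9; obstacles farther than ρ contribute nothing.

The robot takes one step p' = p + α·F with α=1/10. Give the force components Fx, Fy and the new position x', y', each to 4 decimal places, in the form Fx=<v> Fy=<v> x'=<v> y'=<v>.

Fx=-10.7921 Fy=4.8855 x'=10.9208 y'=4.4886

F_att = 1·(g−p) = 1·(-11,5) = (-11.0000,5.0000)
o1: d²=17 ≤ ρ²=24; F_rep = 9·(4,-1)/17² = (0.1246,-0.0311)
o2: d²=18 ≤ ρ²=24; F_rep = 9·(3,-3)/18² = (0.0833,-0.0833)
o3: d²=85 > ρ²=24 → inactive
F = F_att + ΣF_rep = (-10.7921,4.8855)
p' = p + 1/10·F = (10.9208,4.4886)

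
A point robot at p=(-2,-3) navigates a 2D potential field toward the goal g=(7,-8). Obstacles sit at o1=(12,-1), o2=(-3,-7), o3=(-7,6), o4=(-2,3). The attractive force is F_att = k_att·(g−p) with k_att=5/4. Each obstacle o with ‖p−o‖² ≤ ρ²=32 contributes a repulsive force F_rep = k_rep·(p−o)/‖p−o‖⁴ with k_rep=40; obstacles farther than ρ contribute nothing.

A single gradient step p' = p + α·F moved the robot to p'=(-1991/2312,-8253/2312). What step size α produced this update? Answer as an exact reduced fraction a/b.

F_att = 5/4·(g−p) = 5/4·(9,-5) = (11.2500,-6.2500)
o1: d²=200 > ρ²=32 → inactive
o2: d²=17 ≤ ρ²=32; F_rep = 40·(1,4)/17² = (0.1384,0.5536)
o3: d²=106 > ρ²=32 → inactive
o4: d²=36 > ρ²=32 → inactive
F = F_att + ΣF_rep = (11.3884,-5.6964)
Δp = p'−p = (1.1388,-0.5696); α = Δx/Fx = (2633/2312) / (13165/1156) = 1/10
check: Δy/Fy = (-1317/2312) / (-6585/1156) = 1/10 ✓

α = 1/10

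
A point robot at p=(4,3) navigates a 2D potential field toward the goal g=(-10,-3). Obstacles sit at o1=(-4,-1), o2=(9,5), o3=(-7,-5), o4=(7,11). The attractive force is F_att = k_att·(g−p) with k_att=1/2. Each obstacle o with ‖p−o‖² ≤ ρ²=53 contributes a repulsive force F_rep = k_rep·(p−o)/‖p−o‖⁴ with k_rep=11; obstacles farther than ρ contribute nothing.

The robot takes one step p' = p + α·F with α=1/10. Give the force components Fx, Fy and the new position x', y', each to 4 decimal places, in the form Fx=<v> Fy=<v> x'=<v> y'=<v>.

F_att = 1/2·(g−p) = 1/2·(-14,-6) = (-7.0000,-3.0000)
o1: d²=80 > ρ²=53 → inactive
o2: d²=29 ≤ ρ²=53; F_rep = 11·(-5,-2)/29² = (-0.0654,-0.0262)
o3: d²=185 > ρ²=53 → inactive
o4: d²=73 > ρ²=53 → inactive
F = F_att + ΣF_rep = (-7.0654,-3.0262)
p' = p + 1/10·F = (3.2935,2.6974)

Fx=-7.0654 Fy=-3.0262 x'=3.2935 y'=2.6974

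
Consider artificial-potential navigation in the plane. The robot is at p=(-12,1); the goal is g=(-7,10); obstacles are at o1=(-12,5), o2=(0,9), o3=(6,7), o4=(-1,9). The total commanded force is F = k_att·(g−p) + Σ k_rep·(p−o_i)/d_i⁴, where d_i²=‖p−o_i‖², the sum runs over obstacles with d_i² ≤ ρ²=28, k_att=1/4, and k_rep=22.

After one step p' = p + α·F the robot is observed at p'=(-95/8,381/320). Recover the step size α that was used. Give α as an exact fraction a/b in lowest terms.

α = 1/10

F_att = 1/4·(g−p) = 1/4·(5,9) = (1.2500,2.2500)
o1: d²=16 ≤ ρ²=28; F_rep = 22·(0,-4)/16² = (0.0000,-0.3438)
o2: d²=208 > ρ²=28 → inactive
o3: d²=360 > ρ²=28 → inactive
o4: d²=185 > ρ²=28 → inactive
F = F_att + ΣF_rep = (1.2500,1.9062)
Δp = p'−p = (0.1250,0.1906); α = Δx/Fx = (1/8) / (5/4) = 1/10
check: Δy/Fy = (61/320) / (61/32) = 1/10 ✓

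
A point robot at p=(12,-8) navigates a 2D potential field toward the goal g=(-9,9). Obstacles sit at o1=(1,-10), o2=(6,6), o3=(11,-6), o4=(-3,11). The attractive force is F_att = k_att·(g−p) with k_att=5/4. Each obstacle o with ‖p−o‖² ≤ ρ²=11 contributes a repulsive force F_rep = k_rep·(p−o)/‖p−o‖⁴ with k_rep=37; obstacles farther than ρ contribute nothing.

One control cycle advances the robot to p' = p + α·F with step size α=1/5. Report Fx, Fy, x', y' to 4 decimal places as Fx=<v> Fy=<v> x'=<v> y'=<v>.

Fx=-24.7700 Fy=18.2900 x'=7.0460 y'=-4.3420

F_att = 5/4·(g−p) = 5/4·(-21,17) = (-26.2500,21.2500)
o1: d²=125 > ρ²=11 → inactive
o2: d²=232 > ρ²=11 → inactive
o3: d²=5 ≤ ρ²=11; F_rep = 37·(1,-2)/5² = (1.4800,-2.9600)
o4: d²=586 > ρ²=11 → inactive
F = F_att + ΣF_rep = (-24.7700,18.2900)
p' = p + 1/5·F = (7.0460,-4.3420)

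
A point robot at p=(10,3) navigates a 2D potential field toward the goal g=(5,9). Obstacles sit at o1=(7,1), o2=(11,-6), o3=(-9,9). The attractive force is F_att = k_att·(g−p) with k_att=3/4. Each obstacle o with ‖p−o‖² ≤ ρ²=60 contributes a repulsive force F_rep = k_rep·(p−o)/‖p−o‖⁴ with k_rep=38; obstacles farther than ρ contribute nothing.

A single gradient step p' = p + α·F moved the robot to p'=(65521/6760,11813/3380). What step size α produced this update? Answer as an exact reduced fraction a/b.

α = 1/10

F_att = 3/4·(g−p) = 3/4·(-5,6) = (-3.7500,4.5000)
o1: d²=13 ≤ ρ²=60; F_rep = 38·(3,2)/13² = (0.6746,0.4497)
o2: d²=82 > ρ²=60 → inactive
o3: d²=397 > ρ²=60 → inactive
F = F_att + ΣF_rep = (-3.0754,4.9497)
Δp = p'−p = (-0.3075,0.4950); α = Δx/Fx = (-2079/6760) / (-2079/676) = 1/10
check: Δy/Fy = (1673/3380) / (1673/338) = 1/10 ✓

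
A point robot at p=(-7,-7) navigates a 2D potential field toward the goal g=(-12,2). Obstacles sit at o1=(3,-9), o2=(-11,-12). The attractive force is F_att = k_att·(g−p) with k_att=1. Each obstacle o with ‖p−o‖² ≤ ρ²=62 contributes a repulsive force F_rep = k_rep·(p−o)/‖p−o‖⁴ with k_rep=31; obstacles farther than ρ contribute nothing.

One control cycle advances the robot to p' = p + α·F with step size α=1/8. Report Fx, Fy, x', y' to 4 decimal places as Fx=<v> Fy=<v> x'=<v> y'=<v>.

F_att = 1·(g−p) = 1·(-5,9) = (-5.0000,9.0000)
o1: d²=104 > ρ²=62 → inactive
o2: d²=41 ≤ ρ²=62; F_rep = 31·(4,5)/41² = (0.0738,0.0922)
F = F_att + ΣF_rep = (-4.9262,9.0922)
p' = p + 1/8·F = (-7.6158,-5.8635)

Fx=-4.9262 Fy=9.0922 x'=-7.6158 y'=-5.8635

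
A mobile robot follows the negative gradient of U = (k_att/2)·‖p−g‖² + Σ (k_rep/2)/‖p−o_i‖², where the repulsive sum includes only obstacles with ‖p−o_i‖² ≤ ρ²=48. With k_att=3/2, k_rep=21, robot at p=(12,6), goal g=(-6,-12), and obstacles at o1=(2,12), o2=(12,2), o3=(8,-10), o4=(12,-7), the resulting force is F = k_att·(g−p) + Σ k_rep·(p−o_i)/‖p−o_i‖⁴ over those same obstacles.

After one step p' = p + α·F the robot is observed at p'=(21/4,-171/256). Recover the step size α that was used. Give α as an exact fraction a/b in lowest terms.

F_att = 3/2·(g−p) = 3/2·(-18,-18) = (-27.0000,-27.0000)
o1: d²=136 > ρ²=48 → inactive
o2: d²=16 ≤ ρ²=48; F_rep = 21·(0,4)/16² = (0.0000,0.3281)
o3: d²=272 > ρ²=48 → inactive
o4: d²=169 > ρ²=48 → inactive
F = F_att + ΣF_rep = (-27.0000,-26.6719)
Δp = p'−p = (-6.7500,-6.6680); α = Δx/Fx = (-27/4) / (-27) = 1/4
check: Δy/Fy = (-1707/256) / (-1707/64) = 1/4 ✓

α = 1/4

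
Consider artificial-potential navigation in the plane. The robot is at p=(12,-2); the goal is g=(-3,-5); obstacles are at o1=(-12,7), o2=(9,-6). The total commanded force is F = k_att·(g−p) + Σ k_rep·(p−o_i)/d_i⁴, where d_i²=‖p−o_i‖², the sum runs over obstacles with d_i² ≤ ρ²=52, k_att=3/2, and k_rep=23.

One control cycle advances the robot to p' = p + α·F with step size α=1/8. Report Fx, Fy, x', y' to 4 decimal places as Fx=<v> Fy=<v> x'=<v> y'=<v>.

Fx=-22.3896 Fy=-4.3528 x'=9.2013 y'=-2.5441

F_att = 3/2·(g−p) = 3/2·(-15,-3) = (-22.5000,-4.5000)
o1: d²=657 > ρ²=52 → inactive
o2: d²=25 ≤ ρ²=52; F_rep = 23·(3,4)/25² = (0.1104,0.1472)
F = F_att + ΣF_rep = (-22.3896,-4.3528)
p' = p + 1/8·F = (9.2013,-2.5441)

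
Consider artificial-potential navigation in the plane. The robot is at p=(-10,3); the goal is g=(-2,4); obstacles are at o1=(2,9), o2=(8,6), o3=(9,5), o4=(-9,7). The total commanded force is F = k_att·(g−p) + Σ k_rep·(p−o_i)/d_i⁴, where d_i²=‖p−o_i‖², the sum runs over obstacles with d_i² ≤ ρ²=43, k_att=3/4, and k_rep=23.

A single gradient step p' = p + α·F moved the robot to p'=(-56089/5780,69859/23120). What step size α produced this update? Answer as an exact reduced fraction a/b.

α = 1/20

F_att = 3/4·(g−p) = 3/4·(8,1) = (6.0000,0.7500)
o1: d²=180 > ρ²=43 → inactive
o2: d²=333 > ρ²=43 → inactive
o3: d²=365 > ρ²=43 → inactive
o4: d²=17 ≤ ρ²=43; F_rep = 23·(-1,-4)/17² = (-0.0796,-0.3183)
F = F_att + ΣF_rep = (5.9204,0.4317)
Δp = p'−p = (0.2960,0.0216); α = Δx/Fx = (1711/5780) / (1711/289) = 1/20
check: Δy/Fy = (499/23120) / (499/1156) = 1/20 ✓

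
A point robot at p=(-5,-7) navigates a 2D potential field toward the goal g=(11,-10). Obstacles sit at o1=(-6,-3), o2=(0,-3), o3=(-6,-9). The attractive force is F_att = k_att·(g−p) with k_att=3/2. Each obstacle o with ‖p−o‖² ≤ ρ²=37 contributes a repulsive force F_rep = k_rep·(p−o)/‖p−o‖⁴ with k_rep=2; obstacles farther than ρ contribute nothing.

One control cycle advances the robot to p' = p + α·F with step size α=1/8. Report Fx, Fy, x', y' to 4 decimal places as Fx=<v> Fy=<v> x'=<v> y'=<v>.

Fx=24.0869 Fy=-4.3677 x'=-1.9891 y'=-7.5460

F_att = 3/2·(g−p) = 3/2·(16,-3) = (24.0000,-4.5000)
o1: d²=17 ≤ ρ²=37; F_rep = 2·(1,-4)/17² = (0.0069,-0.0277)
o2: d²=41 > ρ²=37 → inactive
o3: d²=5 ≤ ρ²=37; F_rep = 2·(1,2)/5² = (0.0800,0.1600)
F = F_att + ΣF_rep = (24.0869,-4.3677)
p' = p + 1/8·F = (-1.9891,-7.5460)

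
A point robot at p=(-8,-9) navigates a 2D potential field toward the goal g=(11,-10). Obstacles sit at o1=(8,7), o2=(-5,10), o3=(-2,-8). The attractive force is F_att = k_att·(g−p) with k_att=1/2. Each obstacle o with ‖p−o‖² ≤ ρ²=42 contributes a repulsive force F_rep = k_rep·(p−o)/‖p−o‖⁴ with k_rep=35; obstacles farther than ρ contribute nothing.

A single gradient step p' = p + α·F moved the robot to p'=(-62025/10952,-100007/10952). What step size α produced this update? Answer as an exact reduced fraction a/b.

α = 1/4

F_att = 1/2·(g−p) = 1/2·(19,-1) = (9.5000,-0.5000)
o1: d²=512 > ρ²=42 → inactive
o2: d²=370 > ρ²=42 → inactive
o3: d²=37 ≤ ρ²=42; F_rep = 35·(-6,-1)/37² = (-0.1534,-0.0256)
F = F_att + ΣF_rep = (9.3466,-0.5256)
Δp = p'−p = (2.3367,-0.1314); α = Δx/Fx = (25591/10952) / (25591/2738) = 1/4
check: Δy/Fy = (-1439/10952) / (-1439/2738) = 1/4 ✓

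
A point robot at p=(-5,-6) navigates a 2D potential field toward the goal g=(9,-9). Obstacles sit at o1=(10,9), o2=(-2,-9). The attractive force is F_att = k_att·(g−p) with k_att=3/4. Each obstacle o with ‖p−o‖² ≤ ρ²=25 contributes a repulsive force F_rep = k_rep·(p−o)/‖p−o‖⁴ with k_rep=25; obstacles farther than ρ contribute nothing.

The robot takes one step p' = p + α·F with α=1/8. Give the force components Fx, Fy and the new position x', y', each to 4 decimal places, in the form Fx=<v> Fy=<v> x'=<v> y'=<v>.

Fx=10.2685 Fy=-2.0185 x'=-3.7164 y'=-6.2523

F_att = 3/4·(g−p) = 3/4·(14,-3) = (10.5000,-2.2500)
o1: d²=450 > ρ²=25 → inactive
o2: d²=18 ≤ ρ²=25; F_rep = 25·(-3,3)/18² = (-0.2315,0.2315)
F = F_att + ΣF_rep = (10.2685,-2.0185)
p' = p + 1/8·F = (-3.7164,-6.2523)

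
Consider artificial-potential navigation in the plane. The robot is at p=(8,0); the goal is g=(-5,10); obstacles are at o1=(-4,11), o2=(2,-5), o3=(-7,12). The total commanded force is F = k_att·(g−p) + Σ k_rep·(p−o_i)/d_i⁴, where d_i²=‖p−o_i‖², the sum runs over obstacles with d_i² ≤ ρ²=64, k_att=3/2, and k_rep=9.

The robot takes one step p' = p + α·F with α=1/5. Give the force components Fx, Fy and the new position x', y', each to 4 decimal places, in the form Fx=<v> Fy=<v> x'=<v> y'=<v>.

Fx=-19.4855 Fy=15.0121 x'=4.1029 y'=3.0024

F_att = 3/2·(g−p) = 3/2·(-13,10) = (-19.5000,15.0000)
o1: d²=265 > ρ²=64 → inactive
o2: d²=61 ≤ ρ²=64; F_rep = 9·(6,5)/61² = (0.0145,0.0121)
o3: d²=369 > ρ²=64 → inactive
F = F_att + ΣF_rep = (-19.4855,15.0121)
p' = p + 1/5·F = (4.1029,3.0024)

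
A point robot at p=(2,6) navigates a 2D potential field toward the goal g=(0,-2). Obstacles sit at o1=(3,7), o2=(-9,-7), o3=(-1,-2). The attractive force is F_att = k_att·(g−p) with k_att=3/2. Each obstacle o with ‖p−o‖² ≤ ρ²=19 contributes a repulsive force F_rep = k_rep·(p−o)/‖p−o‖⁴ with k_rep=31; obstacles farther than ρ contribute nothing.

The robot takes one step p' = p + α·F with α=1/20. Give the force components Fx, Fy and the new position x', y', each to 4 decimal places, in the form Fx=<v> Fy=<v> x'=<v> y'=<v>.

Fx=-10.7500 Fy=-19.7500 x'=1.4625 y'=5.0125

F_att = 3/2·(g−p) = 3/2·(-2,-8) = (-3.0000,-12.0000)
o1: d²=2 ≤ ρ²=19; F_rep = 31·(-1,-1)/2² = (-7.7500,-7.7500)
o2: d²=290 > ρ²=19 → inactive
o3: d²=73 > ρ²=19 → inactive
F = F_att + ΣF_rep = (-10.7500,-19.7500)
p' = p + 1/20·F = (1.4625,5.0125)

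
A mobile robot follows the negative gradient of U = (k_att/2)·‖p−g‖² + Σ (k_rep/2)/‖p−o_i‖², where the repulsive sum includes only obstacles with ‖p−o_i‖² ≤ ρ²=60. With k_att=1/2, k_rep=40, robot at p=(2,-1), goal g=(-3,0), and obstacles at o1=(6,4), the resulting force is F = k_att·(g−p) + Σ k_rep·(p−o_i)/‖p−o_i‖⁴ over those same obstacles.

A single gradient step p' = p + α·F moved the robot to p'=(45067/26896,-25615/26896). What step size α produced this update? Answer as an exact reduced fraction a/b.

F_att = 1/2·(g−p) = 1/2·(-5,1) = (-2.5000,0.5000)
o1: d²=41 ≤ ρ²=60; F_rep = 40·(-4,-5)/41² = (-0.0952,-0.1190)
F = F_att + ΣF_rep = (-2.5952,0.3810)
Δp = p'−p = (-0.3244,0.0476); α = Δx/Fx = (-8725/26896) / (-8725/3362) = 1/8
check: Δy/Fy = (1281/26896) / (1281/3362) = 1/8 ✓

α = 1/8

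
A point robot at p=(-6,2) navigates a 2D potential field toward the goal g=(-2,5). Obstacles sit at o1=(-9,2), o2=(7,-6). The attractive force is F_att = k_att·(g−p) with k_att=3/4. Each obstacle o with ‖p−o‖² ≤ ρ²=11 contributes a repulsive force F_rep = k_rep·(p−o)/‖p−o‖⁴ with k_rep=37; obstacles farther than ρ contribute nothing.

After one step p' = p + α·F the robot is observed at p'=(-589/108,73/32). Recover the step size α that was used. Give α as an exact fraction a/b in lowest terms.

F_att = 3/4·(g−p) = 3/4·(4,3) = (3.0000,2.2500)
o1: d²=9 ≤ ρ²=11; F_rep = 37·(3,0)/9² = (1.3704,0.0000)
o2: d²=233 > ρ²=11 → inactive
F = F_att + ΣF_rep = (4.3704,2.2500)
Δp = p'−p = (0.5463,0.2812); α = Δx/Fx = (59/108) / (118/27) = 1/8
check: Δy/Fy = (9/32) / (9/4) = 1/8 ✓

α = 1/8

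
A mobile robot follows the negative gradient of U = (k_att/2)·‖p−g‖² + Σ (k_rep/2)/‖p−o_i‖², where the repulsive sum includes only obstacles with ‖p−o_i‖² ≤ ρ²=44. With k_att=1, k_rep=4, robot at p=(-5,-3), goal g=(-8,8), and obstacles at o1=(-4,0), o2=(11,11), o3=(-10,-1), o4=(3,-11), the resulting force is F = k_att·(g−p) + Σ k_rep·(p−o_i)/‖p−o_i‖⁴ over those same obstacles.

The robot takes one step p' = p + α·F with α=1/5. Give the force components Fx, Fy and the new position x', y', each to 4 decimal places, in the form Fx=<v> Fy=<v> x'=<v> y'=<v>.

F_att = 1·(g−p) = 1·(-3,11) = (-3.0000,11.0000)
o1: d²=10 ≤ ρ²=44; F_rep = 4·(-1,-3)/10² = (-0.0400,-0.1200)
o2: d²=452 > ρ²=44 → inactive
o3: d²=29 ≤ ρ²=44; F_rep = 4·(5,-2)/29² = (0.0238,-0.0095)
o4: d²=128 > ρ²=44 → inactive
F = F_att + ΣF_rep = (-3.0162,10.8705)
p' = p + 1/5·F = (-5.6032,-0.8259)

Fx=-3.0162 Fy=10.8705 x'=-5.6032 y'=-0.8259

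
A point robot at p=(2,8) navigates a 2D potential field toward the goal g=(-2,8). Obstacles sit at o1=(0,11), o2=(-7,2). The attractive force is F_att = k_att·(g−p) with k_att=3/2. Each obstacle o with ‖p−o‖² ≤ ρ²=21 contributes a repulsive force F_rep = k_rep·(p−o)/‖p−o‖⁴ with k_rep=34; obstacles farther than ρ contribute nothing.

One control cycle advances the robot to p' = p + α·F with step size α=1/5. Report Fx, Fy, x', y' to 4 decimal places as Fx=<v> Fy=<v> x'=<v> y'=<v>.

Fx=-5.5976 Fy=-0.6036 x'=0.8805 y'=7.8793

F_att = 3/2·(g−p) = 3/2·(-4,0) = (-6.0000,0.0000)
o1: d²=13 ≤ ρ²=21; F_rep = 34·(2,-3)/13² = (0.4024,-0.6036)
o2: d²=117 > ρ²=21 → inactive
F = F_att + ΣF_rep = (-5.5976,-0.6036)
p' = p + 1/5·F = (0.8805,7.8793)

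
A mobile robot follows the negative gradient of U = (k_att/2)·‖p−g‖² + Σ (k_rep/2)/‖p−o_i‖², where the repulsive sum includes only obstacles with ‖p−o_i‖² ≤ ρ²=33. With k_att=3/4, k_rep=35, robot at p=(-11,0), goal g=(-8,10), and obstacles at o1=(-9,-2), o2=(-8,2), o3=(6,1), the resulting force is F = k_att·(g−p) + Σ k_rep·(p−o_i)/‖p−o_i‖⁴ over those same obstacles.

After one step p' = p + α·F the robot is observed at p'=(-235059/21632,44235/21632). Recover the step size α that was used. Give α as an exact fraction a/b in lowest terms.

α = 1/4

F_att = 3/4·(g−p) = 3/4·(3,10) = (2.2500,7.5000)
o1: d²=8 ≤ ρ²=33; F_rep = 35·(-2,2)/8² = (-1.0938,1.0938)
o2: d²=13 ≤ ρ²=33; F_rep = 35·(-3,-2)/13² = (-0.6213,-0.4142)
o3: d²=290 > ρ²=33 → inactive
F = F_att + ΣF_rep = (0.5349,8.1795)
Δp = p'−p = (0.1337,2.0449); α = Δx/Fx = (2893/21632) / (2893/5408) = 1/4
check: Δy/Fy = (44235/21632) / (44235/5408) = 1/4 ✓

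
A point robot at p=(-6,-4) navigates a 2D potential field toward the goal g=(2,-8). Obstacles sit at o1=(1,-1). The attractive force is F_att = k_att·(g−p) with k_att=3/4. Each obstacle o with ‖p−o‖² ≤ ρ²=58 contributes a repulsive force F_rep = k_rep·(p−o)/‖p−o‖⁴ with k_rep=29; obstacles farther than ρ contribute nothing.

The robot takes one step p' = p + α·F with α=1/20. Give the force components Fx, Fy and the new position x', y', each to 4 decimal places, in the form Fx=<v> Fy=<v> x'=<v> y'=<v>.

F_att = 3/4·(g−p) = 3/4·(8,-4) = (6.0000,-3.0000)
o1: d²=58 ≤ ρ²=58; F_rep = 29·(-7,-3)/58² = (-0.0603,-0.0259)
F = F_att + ΣF_rep = (5.9397,-3.0259)
p' = p + 1/20·F = (-5.7030,-4.1513)

Fx=5.9397 Fy=-3.0259 x'=-5.7030 y'=-4.1513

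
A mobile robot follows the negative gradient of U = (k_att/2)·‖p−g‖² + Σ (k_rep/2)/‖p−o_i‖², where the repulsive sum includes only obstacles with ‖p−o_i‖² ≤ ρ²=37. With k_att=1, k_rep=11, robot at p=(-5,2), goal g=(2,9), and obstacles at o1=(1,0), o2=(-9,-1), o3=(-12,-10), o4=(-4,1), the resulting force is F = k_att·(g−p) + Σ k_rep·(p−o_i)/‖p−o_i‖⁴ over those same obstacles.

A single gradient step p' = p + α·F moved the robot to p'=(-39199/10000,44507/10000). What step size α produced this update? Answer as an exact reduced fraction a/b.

F_att = 1·(g−p) = 1·(7,7) = (7.0000,7.0000)
o1: d²=40 > ρ²=37 → inactive
o2: d²=25 ≤ ρ²=37; F_rep = 11·(4,3)/25² = (0.0704,0.0528)
o3: d²=193 > ρ²=37 → inactive
o4: d²=2 ≤ ρ²=37; F_rep = 11·(-1,1)/2² = (-2.7500,2.7500)
F = F_att + ΣF_rep = (4.3204,9.8028)
Δp = p'−p = (1.0801,2.4507); α = Δx/Fx = (10801/10000) / (10801/2500) = 1/4
check: Δy/Fy = (24507/10000) / (24507/2500) = 1/4 ✓

α = 1/4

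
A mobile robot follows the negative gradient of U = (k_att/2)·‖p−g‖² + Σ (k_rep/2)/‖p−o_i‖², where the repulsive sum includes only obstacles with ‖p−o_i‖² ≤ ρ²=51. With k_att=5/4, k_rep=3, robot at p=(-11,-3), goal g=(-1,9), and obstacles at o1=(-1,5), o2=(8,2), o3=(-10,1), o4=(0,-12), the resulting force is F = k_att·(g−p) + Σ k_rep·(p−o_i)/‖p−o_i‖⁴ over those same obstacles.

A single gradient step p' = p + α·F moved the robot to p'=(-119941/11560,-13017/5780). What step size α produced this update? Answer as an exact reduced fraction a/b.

α = 1/20

F_att = 5/4·(g−p) = 5/4·(10,12) = (12.5000,15.0000)
o1: d²=164 > ρ²=51 → inactive
o2: d²=386 > ρ²=51 → inactive
o3: d²=17 ≤ ρ²=51; F_rep = 3·(-1,-4)/17² = (-0.0104,-0.0415)
o4: d²=202 > ρ²=51 → inactive
F = F_att + ΣF_rep = (12.4896,14.9585)
Δp = p'−p = (0.6245,0.7479); α = Δx/Fx = (7219/11560) / (7219/578) = 1/20
check: Δy/Fy = (4323/5780) / (4323/289) = 1/20 ✓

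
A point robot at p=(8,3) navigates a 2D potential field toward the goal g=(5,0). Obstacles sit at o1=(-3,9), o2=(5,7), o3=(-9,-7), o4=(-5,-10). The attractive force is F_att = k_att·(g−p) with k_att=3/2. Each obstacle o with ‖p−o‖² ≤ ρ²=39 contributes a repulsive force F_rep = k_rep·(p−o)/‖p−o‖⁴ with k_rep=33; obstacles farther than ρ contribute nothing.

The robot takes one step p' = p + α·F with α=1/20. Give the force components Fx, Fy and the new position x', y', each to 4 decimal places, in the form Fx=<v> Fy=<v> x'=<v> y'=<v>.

F_att = 3/2·(g−p) = 3/2·(-3,-3) = (-4.5000,-4.5000)
o1: d²=157 > ρ²=39 → inactive
o2: d²=25 ≤ ρ²=39; F_rep = 33·(3,-4)/25² = (0.1584,-0.2112)
o3: d²=389 > ρ²=39 → inactive
o4: d²=338 > ρ²=39 → inactive
F = F_att + ΣF_rep = (-4.3416,-4.7112)
p' = p + 1/20·F = (7.7829,2.7644)

Fx=-4.3416 Fy=-4.7112 x'=7.7829 y'=2.7644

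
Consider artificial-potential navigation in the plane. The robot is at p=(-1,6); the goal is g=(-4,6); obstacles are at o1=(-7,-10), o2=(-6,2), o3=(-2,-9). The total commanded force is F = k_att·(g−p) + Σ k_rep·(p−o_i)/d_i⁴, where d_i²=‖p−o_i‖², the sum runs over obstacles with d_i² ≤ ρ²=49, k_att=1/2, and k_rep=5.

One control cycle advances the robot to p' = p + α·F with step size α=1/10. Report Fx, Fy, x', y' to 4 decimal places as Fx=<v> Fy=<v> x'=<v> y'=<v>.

Fx=-1.4851 Fy=0.0119 x'=-1.1485 y'=6.0012

F_att = 1/2·(g−p) = 1/2·(-3,0) = (-1.5000,0.0000)
o1: d²=292 > ρ²=49 → inactive
o2: d²=41 ≤ ρ²=49; F_rep = 5·(5,4)/41² = (0.0149,0.0119)
o3: d²=226 > ρ²=49 → inactive
F = F_att + ΣF_rep = (-1.4851,0.0119)
p' = p + 1/10·F = (-1.1485,6.0012)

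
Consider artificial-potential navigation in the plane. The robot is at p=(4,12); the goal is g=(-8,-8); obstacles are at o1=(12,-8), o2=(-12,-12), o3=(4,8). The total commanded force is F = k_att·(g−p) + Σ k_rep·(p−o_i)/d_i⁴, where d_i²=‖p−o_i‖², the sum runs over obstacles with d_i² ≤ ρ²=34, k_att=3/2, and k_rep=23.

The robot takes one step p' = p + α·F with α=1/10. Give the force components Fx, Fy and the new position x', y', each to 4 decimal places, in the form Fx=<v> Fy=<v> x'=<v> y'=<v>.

F_att = 3/2·(g−p) = 3/2·(-12,-20) = (-18.0000,-30.0000)
o1: d²=464 > ρ²=34 → inactive
o2: d²=832 > ρ²=34 → inactive
o3: d²=16 ≤ ρ²=34; F_rep = 23·(0,4)/16² = (0.0000,0.3594)
F = F_att + ΣF_rep = (-18.0000,-29.6406)
p' = p + 1/10·F = (2.2000,9.0359)

Fx=-18.0000 Fy=-29.6406 x'=2.2000 y'=9.0359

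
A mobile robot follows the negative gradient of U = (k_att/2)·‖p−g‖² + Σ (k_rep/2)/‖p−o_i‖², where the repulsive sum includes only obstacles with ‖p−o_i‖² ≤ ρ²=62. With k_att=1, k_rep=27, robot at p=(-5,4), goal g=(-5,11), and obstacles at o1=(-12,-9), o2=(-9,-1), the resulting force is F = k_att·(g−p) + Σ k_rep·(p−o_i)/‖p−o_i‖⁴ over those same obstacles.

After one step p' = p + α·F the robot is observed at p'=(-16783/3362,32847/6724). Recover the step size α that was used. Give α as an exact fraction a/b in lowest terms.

α = 1/8

F_att = 1·(g−p) = 1·(0,7) = (0.0000,7.0000)
o1: d²=218 > ρ²=62 → inactive
o2: d²=41 ≤ ρ²=62; F_rep = 27·(4,5)/41² = (0.0642,0.0803)
F = F_att + ΣF_rep = (0.0642,7.0803)
Δp = p'−p = (0.0080,0.8850); α = Δx/Fx = (27/3362) / (108/1681) = 1/8
check: Δy/Fy = (5951/6724) / (11902/1681) = 1/8 ✓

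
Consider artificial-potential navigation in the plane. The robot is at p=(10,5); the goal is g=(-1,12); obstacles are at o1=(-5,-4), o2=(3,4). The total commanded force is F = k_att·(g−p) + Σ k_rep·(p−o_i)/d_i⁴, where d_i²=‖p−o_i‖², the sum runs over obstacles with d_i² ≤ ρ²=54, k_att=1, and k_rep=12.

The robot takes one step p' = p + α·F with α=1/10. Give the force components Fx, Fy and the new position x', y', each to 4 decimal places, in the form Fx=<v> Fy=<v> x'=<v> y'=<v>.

F_att = 1·(g−p) = 1·(-11,7) = (-11.0000,7.0000)
o1: d²=306 > ρ²=54 → inactive
o2: d²=50 ≤ ρ²=54; F_rep = 12·(7,1)/50² = (0.0336,0.0048)
F = F_att + ΣF_rep = (-10.9664,7.0048)
p' = p + 1/10·F = (8.9034,5.7005)

Fx=-10.9664 Fy=7.0048 x'=8.9034 y'=5.7005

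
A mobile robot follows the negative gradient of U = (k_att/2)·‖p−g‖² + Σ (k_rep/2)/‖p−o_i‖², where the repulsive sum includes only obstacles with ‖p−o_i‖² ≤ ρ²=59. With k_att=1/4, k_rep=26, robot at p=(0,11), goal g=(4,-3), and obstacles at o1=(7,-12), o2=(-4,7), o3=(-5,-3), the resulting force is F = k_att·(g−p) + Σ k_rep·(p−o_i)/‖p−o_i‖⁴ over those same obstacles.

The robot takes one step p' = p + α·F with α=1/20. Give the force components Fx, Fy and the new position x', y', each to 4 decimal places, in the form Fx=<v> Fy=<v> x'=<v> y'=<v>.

Fx=1.1016 Fy=-3.3984 x'=0.0551 y'=10.8301

F_att = 1/4·(g−p) = 1/4·(4,-14) = (1.0000,-3.5000)
o1: d²=578 > ρ²=59 → inactive
o2: d²=32 ≤ ρ²=59; F_rep = 26·(4,4)/32² = (0.1016,0.1016)
o3: d²=221 > ρ²=59 → inactive
F = F_att + ΣF_rep = (1.1016,-3.3984)
p' = p + 1/20·F = (0.0551,10.8301)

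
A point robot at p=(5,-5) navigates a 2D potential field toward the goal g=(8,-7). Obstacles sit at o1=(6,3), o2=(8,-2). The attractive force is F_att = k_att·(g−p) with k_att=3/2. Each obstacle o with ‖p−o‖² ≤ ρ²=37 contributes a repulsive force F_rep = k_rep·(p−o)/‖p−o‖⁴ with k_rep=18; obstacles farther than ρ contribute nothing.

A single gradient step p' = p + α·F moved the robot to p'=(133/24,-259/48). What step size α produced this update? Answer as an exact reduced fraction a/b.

F_att = 3/2·(g−p) = 3/2·(3,-2) = (4.5000,-3.0000)
o1: d²=65 > ρ²=37 → inactive
o2: d²=18 ≤ ρ²=37; F_rep = 18·(-3,-3)/18² = (-0.1667,-0.1667)
F = F_att + ΣF_rep = (4.3333,-3.1667)
Δp = p'−p = (0.5417,-0.3958); α = Δx/Fx = (13/24) / (13/3) = 1/8
check: Δy/Fy = (-19/48) / (-19/6) = 1/8 ✓

α = 1/8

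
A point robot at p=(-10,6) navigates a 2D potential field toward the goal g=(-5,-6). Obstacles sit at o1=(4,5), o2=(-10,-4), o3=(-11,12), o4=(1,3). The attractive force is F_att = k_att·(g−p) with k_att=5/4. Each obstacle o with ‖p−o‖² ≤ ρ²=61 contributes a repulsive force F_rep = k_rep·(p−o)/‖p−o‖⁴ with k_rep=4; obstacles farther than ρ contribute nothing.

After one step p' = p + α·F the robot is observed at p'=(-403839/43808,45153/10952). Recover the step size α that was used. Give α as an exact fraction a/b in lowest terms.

F_att = 5/4·(g−p) = 5/4·(5,-12) = (6.2500,-15.0000)
o1: d²=197 > ρ²=61 → inactive
o2: d²=100 > ρ²=61 → inactive
o3: d²=37 ≤ ρ²=61; F_rep = 4·(1,-6)/37² = (0.0029,-0.0175)
o4: d²=130 > ρ²=61 → inactive
F = F_att + ΣF_rep = (6.2529,-15.0175)
Δp = p'−p = (0.7816,-1.8772); α = Δx/Fx = (34241/43808) / (34241/5476) = 1/8
check: Δy/Fy = (-20559/10952) / (-20559/1369) = 1/8 ✓

α = 1/8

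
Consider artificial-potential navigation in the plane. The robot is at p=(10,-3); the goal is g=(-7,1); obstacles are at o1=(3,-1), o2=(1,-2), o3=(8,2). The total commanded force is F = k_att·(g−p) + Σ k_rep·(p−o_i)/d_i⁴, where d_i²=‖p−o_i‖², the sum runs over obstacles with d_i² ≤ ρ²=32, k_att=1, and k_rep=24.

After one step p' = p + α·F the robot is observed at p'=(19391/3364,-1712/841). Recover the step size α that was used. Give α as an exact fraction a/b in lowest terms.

α = 1/4

F_att = 1·(g−p) = 1·(-17,4) = (-17.0000,4.0000)
o1: d²=53 > ρ²=32 → inactive
o2: d²=82 > ρ²=32 → inactive
o3: d²=29 ≤ ρ²=32; F_rep = 24·(2,-5)/29² = (0.0571,-0.1427)
F = F_att + ΣF_rep = (-16.9429,3.8573)
Δp = p'−p = (-4.2357,0.9643); α = Δx/Fx = (-14249/3364) / (-14249/841) = 1/4
check: Δy/Fy = (811/841) / (3244/841) = 1/4 ✓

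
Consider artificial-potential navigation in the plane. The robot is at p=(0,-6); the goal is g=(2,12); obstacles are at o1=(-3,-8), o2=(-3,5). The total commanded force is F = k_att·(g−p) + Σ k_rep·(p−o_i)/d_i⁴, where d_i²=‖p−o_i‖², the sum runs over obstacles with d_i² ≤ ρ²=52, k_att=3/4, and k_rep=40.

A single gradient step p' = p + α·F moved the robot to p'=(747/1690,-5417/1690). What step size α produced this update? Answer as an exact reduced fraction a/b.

α = 1/5

F_att = 3/4·(g−p) = 3/4·(2,18) = (1.5000,13.5000)
o1: d²=13 ≤ ρ²=52; F_rep = 40·(3,2)/13² = (0.7101,0.4734)
o2: d²=130 > ρ²=52 → inactive
F = F_att + ΣF_rep = (2.2101,13.9734)
Δp = p'−p = (0.4420,2.7947); α = Δx/Fx = (747/1690) / (747/338) = 1/5
check: Δy/Fy = (4723/1690) / (4723/338) = 1/5 ✓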